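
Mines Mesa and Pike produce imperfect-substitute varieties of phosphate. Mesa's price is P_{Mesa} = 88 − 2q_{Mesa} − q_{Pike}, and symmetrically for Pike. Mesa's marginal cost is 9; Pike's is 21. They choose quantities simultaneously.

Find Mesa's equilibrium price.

Mine Mesa's profit: π = q_{Mesa}(88 − 2q_{Mesa} − q_{Pike}) − 9q_{Mesa}.
∂π/∂q_{Mesa} = 79 − 4q_{Mesa} − q_{Pike} = 0 ⇒ q_{Mesa} = 19.75 − 0.25q_{Pike}.
Similarly q_{Pike} = 16.75 − 0.25q_{Mesa}.
Plugging q_{Pike} into Mesa's best response: q_{Mesa} = 19.75 − 0.25(16.75 − 0.25q_{Mesa}) ⇒ 0.9375q_{Mesa} = 15.5625, so q_{Mesa} = 16.6.
Then q_{Pike} = 16.75 − 0.25·16.6 = 12.6.
P_{Mesa} = 88 − 2·16.6 − 12.6 = 42.2.

42.2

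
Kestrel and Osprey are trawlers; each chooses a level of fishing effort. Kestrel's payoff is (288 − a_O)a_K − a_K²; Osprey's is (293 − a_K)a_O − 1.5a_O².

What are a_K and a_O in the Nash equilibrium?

114.2, 59.6

Expanding Kestrel's payoff: 288a_K − a_Oa_K − a_K².
∂π/∂a_K = 288 − a_O − 2a_K = 0, so a_K = 144 − 0.5a_O.
Likewise for Osprey: a_O = 293/3 − (1/3)a_K.
Plugging a_O into Kestrel's best response: a_K = 144 − 0.5(293/3 − (1/3)a_K) ⇒ (5/6)a_K = 571/6, so a_K = 114.2.
Then a_O = 293/3 − (1/3)·114.2 = 59.6.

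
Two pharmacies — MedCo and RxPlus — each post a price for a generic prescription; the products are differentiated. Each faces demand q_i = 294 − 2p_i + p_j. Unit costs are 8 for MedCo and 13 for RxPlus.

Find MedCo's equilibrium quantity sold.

MedCo's profit: π = (p_{MedCo} − 8)(294 − 2p_{MedCo} + p_{RxPlus}).
∂π/∂p_{MedCo} = 310 − 4p_{MedCo} + p_{RxPlus} = 0 ⇒ p_{MedCo} = 77.5 + 0.25p_{RxPlus}.
Similarly p_{RxPlus} = 80 + 0.25p_{MedCo}.
Plugging p_{RxPlus} into MedCo's best response: p_{MedCo} = 77.5 + 0.25(80 + 0.25p_{MedCo}) ⇒ 0.9375p_{MedCo} = 97.5, so p_{MedCo} = 104.
Then p_{RxPlus} = 80 + 0.25·104 = 106.
q_{MedCo} = 294 − 2·104 + 106 = 192.

192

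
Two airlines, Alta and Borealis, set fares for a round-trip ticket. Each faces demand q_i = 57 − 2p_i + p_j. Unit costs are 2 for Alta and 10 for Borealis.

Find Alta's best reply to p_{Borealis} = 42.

25.75

Alta's profit: π = (p_{Alta} − 2)(57 − 2p_{Alta} + p_{Borealis}).
∂π/∂p_{Alta} = 61 − 4p_{Alta} + p_{Borealis} = 0 ⇒ p_{Alta} = 15.25 + 0.25p_{Borealis}.
At p_{Borealis} = 42: p_{Alta} = 15.25 + 0.25·42 = 25.75.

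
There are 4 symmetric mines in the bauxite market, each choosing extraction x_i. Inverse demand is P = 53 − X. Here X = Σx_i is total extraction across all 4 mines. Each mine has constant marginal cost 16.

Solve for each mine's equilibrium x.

7.4

A representative mine's profit is π_i = x_i(53 − X) − 16x_i, with X = x_i + Σ_{j≠i} x_j.
First-order condition: 37 − 2x_i − Σ_{j≠i} x_j = 0.
Imposing symmetry (x_j = x for all j) turns Σ_{j≠i} x_j into 3x, so 37 = 5x and x = 7.4.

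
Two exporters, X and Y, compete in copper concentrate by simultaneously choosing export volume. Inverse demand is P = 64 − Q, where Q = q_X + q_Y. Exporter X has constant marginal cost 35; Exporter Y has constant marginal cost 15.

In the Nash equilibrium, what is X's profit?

9

Exporter X's profit: π = q_X(64 − (q_X + q_Y)) − 35q_X.
∂π/∂q_X = 29 − 2q_X − q_Y = 0, so q_X = 14.5 − 0.5q_Y.
By the same steps for Y: q_Y = 24.5 − 0.5q_X.
Plugging q_Y into X's best response: q_X = 14.5 − 0.5(24.5 − 0.5q_X) ⇒ 0.75q_X = 2.25, so q_X = 3.
Then q_Y = 24.5 − 0.5·3 = 23.
Price P = 64 − 26 = 38.
X's profit: (38 − 35)·3 = 9.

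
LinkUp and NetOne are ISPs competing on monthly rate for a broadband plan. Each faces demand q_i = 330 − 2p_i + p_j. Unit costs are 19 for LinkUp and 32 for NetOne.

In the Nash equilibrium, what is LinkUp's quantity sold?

210.8

LinkUp's profit: π = (p_{LinkUp} − 19)(330 − 2p_{LinkUp} + p_{NetOne}).
∂π/∂p_{LinkUp} = 368 − 4p_{LinkUp} + p_{NetOne} = 0 ⇒ p_{LinkUp} = 92 + 0.25p_{NetOne}.
Similarly p_{NetOne} = 98.5 + 0.25p_{LinkUp}.
Solving the two reaction functions simultaneously: (1 − (0.25)(0.25))p_{LinkUp} = 92 + 0.25·98.5, so 0.9375p_{LinkUp} = 116.625 and p_{LinkUp} = 124.4.
Then p_{NetOne} = 98.5 + 0.25·124.4 = 129.6.
q_{LinkUp} = 330 − 2·124.4 + 129.6 = 210.8.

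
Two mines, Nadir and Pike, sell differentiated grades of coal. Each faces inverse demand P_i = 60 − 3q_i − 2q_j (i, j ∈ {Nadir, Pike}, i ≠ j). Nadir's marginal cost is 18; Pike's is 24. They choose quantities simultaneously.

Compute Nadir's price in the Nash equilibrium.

Mine Nadir's profit: π = q_{Nadir}(60 − 3q_{Nadir} − 2q_{Pike}) − 18q_{Nadir}.
∂π/∂q_{Nadir} = 42 − 6q_{Nadir} − 2q_{Pike} = 0 ⇒ q_{Nadir} = 7 − (1/3)q_{Pike}.
Similarly q_{Pike} = 6 − (1/3)q_{Nadir}.
Solving the two reaction functions simultaneously: (1 − (−1/3)(−1/3))q_{Nadir} = 7 − (1/3)·6, so (8/9)q_{Nadir} = 5 and q_{Nadir} = 5.625.
Then q_{Pike} = 6 − (1/3)·5.625 = 4.125.
P_{Nadir} = 60 − 3·5.625 − 2·4.125 = 34.875.

34.875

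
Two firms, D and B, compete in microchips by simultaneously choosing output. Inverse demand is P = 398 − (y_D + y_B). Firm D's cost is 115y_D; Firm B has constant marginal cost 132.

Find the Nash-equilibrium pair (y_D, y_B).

Firm D's profit: π = y_D(398 − (y_D + y_B)) − 115y_D.
∂π/∂y_D = 283 − 2y_D − y_B = 0, so y_D = 141.5 − 0.5y_B.
By the same steps for B: y_B = 133 − 0.5y_D.
Substituting the second reaction function into the first: y_D = 141.5 − 0.5(133 − 0.5y_D), which gives 0.75y_D = 75 ⇒ y_D = 100.
Then y_B = 133 − 0.5·100 = 83.

100, 83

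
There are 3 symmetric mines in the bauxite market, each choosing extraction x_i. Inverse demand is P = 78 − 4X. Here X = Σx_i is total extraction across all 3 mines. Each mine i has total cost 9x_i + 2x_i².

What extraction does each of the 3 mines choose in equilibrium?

3.45

A representative mine's profit is π_i = x_i(78 − 4X) − 9x_i − 2x_i², with X = x_i + Σ_{j≠i} x_j.
First-order condition: 69 − 12x_i − 4Σ_{j≠i} x_j = 0.
In a symmetric equilibrium every mine chooses the same x, so Σ_{j≠i} x_j = 2x. The condition becomes 69 − 20x = 0, giving x = 69/20 = 3.45.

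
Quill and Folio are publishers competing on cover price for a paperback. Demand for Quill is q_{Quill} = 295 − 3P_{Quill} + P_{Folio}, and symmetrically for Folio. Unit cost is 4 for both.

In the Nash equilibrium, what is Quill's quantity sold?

Quill's profit: π = (P_{Quill} − 4)(295 − 3P_{Quill} + P_{Folio}).
∂π/∂P_{Quill} = 307 − 6P_{Quill} + P_{Folio} = 0 ⇒ P_{Quill} = 307/6 + (1/6)P_{Folio}.
Setting P_{Quill} = P_{Folio} in the reaction function: P_{Quill} = 307/6 + (1/6)P_{Quill}, so P_{Quill} = (307/6) / (5/6) = 61.4.
q_{Quill} = 295 − 3·61.4 + 61.4 = 172.2.

172.2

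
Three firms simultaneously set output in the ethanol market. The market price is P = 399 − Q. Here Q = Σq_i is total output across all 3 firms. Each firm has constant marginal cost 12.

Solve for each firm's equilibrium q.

96.75

A representative firm's profit is π_i = q_i(399 − Q) − 12q_i, with Q = q_i + Σ_{j≠i} q_j.
First-order condition: 387 − 2q_i − Σ_{j≠i} q_j = 0.
Imposing symmetry (q_j = q for all j) turns Σ_{j≠i} q_j into 2q, so 387 = 4q and q = 96.75.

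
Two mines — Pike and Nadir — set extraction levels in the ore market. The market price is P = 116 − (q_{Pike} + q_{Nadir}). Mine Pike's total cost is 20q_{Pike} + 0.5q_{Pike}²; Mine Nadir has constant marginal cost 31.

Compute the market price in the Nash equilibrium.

62.8

Mine Pike's profit: π = q_{Pike}(116 − (q_{Pike} + q_{Nadir})) − 20q_{Pike} − 0.5q_{Pike}².
∂π/∂q_{Pike} = 96 − 3q_{Pike} − q_{Nadir} = 0, so q_{Pike} = 32 − (1/3)q_{Nadir}.
For Nadir: ∂π/∂q_{Nadir} = 85 − 2q_{Nadir} − q_{Pike} = 0 ⇒ q_{Nadir} = 42.5 − 0.5q_{Pike}.
Solving the two reaction functions simultaneously: (1 − (−1/3)(−0.5))q_{Pike} = 32 − (1/3)·42.5, so (5/6)q_{Pike} = 107/6 and q_{Pike} = 21.4.
Then q_{Nadir} = 42.5 − 0.5·21.4 = 31.8.
Equilibrium price: P = 116 − 53.2 = 62.8.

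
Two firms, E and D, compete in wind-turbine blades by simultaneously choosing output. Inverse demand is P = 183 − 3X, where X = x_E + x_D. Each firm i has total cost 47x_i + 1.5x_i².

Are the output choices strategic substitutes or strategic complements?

strategic substitutes

Firm E's profit: π = x_E(183 − 3(x_E + x_D)) − 47x_E − 1.5x_E².
∂π/∂x_E = 136 − 9x_E − 3x_D = 0, so x_E = 136/9 − (1/3)x_D.
The best-response slope dx_E/dx_D = −1/3 < 0: the reaction function is downward-sloping, so the choices are strategic substitutes.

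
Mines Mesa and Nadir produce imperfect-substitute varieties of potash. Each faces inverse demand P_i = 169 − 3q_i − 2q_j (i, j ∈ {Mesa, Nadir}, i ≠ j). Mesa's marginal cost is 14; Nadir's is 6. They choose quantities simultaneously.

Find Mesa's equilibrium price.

70.625

Mine Mesa's profit: π = q_{Mesa}(169 − 3q_{Mesa} − 2q_{Nadir}) − 14q_{Mesa}.
∂π/∂q_{Mesa} = 155 − 6q_{Mesa} − 2q_{Nadir} = 0 ⇒ q_{Mesa} = 155/6 − (1/3)q_{Nadir}.
Similarly q_{Nadir} = 163/6 − (1/3)q_{Mesa}.
Plugging q_{Nadir} into Mesa's best response: q_{Mesa} = 155/6 − (1/3)(163/6 − (1/3)q_{Mesa}) ⇒ (8/9)q_{Mesa} = 151/9, so q_{Mesa} = 18.875.
Then q_{Nadir} = 163/6 − (1/3)·18.875 = 20.875.
P_{Mesa} = 169 − 3·18.875 − 2·20.875 = 70.625.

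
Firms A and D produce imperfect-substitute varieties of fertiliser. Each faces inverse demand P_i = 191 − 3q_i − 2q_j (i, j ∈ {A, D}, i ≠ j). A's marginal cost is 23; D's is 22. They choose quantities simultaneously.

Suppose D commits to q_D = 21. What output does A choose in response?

Firm A's profit: π = q_A(191 − 3q_A − 2q_D) − 23q_A.
∂π/∂q_A = 168 − 6q_A − 2q_D = 0 ⇒ q_A = 28 − (1/3)q_D.
At q_D = 21: q_A = 28 − (1/3)·21 = 21.

21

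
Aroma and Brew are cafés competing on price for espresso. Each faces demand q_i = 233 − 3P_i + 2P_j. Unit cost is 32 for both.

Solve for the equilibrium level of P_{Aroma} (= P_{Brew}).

Aroma's profit: π = (P_{Aroma} − 32)(233 − 3P_{Aroma} + 2P_{Brew}).
∂π/∂P_{Aroma} = 329 − 6P_{Aroma} + 2P_{Brew} = 0 ⇒ P_{Aroma} = 329/6 + (1/3)P_{Brew}.
The game is symmetric, so in equilibrium P_{Brew} = P_{Aroma}: the reaction function gives (2/3)P_{Aroma} = 329/6, hence P_{Aroma} = 82.25.

82.25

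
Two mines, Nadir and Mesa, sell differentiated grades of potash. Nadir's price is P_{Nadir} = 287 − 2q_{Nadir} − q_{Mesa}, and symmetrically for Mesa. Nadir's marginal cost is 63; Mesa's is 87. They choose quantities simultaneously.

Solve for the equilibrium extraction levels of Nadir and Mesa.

Mine Nadir's profit: π = q_{Nadir}(287 − 2q_{Nadir} − q_{Mesa}) − 63q_{Nadir}.
∂π/∂q_{Nadir} = 224 − 4q_{Nadir} − q_{Mesa} = 0 ⇒ q_{Nadir} = 56 − 0.25q_{Mesa}.
Similarly q_{Mesa} = 50 − 0.25q_{Nadir}.
Plugging q_{Mesa} into Nadir's best response: q_{Nadir} = 56 − 0.25(50 − 0.25q_{Nadir}) ⇒ 0.9375q_{Nadir} = 43.5, so q_{Nadir} = 46.4.
Then q_{Mesa} = 50 − 0.25·46.4 = 38.4.

46.4, 38.4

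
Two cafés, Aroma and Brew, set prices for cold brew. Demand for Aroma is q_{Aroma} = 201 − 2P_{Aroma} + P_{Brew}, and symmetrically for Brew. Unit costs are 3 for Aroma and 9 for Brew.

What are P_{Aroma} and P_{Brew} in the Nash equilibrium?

69.8, 72.2

Aroma's profit: π = (P_{Aroma} − 3)(201 − 2P_{Aroma} + P_{Brew}).
∂π/∂P_{Aroma} = 207 − 4P_{Aroma} + P_{Brew} = 0 ⇒ P_{Aroma} = 51.75 + 0.25P_{Brew}.
Similarly P_{Brew} = 54.75 + 0.25P_{Aroma}.
Substituting the second reaction function into the first: P_{Aroma} = 51.75 + 0.25(54.75 + 0.25P_{Aroma}), which gives 0.9375P_{Aroma} = 65.4375 ⇒ P_{Aroma} = 69.8.
Then P_{Brew} = 54.75 + 0.25·69.8 = 72.2.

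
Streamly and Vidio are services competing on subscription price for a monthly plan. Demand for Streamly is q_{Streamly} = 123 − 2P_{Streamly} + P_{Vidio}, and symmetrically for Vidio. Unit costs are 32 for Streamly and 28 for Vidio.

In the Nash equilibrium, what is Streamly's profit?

1776.08

Streamly's profit: π = (P_{Streamly} − 32)(123 − 2P_{Streamly} + P_{Vidio}).
∂π/∂P_{Streamly} = 187 − 4P_{Streamly} + P_{Vidio} = 0 ⇒ P_{Streamly} = 46.75 + 0.25P_{Vidio}.
Similarly P_{Vidio} = 44.75 + 0.25P_{Streamly}.
Solving the two reaction functions simultaneously: (1 − (0.25)(0.25))P_{Streamly} = 46.75 + 0.25·44.75, so 0.9375P_{Streamly} = 57.9375 and P_{Streamly} = 61.8.
Then P_{Vidio} = 44.75 + 0.25·61.8 = 60.2.
q_{Streamly} = 123 − 2·61.8 + 60.2 = 59.6.
Profit = (61.8 − 32)·59.6 = 1776.08.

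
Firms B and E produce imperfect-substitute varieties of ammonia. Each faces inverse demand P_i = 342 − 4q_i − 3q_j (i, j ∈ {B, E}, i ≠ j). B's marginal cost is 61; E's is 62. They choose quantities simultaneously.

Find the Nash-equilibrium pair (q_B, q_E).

Firm B's profit: π = q_B(342 − 4q_B − 3q_E) − 61q_B.
∂π/∂q_B = 281 − 8q_B − 3q_E = 0 ⇒ q_B = 35.125 − 0.375q_E.
Similarly q_E = 35 − 0.375q_B.
Substituting the second reaction function into the first: q_B = 35.125 − 0.375(35 − 0.375q_B), which gives (55/64)q_B = 22 ⇒ q_B = 25.6.
Then q_E = 35 − 0.375·25.6 = 25.4.

25.6, 25.4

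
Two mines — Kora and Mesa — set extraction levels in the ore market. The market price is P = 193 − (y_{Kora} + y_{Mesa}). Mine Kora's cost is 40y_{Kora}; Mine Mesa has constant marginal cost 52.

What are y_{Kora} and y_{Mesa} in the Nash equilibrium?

Mine Kora's profit: π = y_{Kora}(193 − (y_{Kora} + y_{Mesa})) − 40y_{Kora}.
∂π/∂y_{Kora} = 153 − 2y_{Kora} − y_{Mesa} = 0, so y_{Kora} = 76.5 − 0.5y_{Mesa}.
By the same steps for Mesa: y_{Mesa} = 70.5 − 0.5y_{Kora}.
Plugging y_{Mesa} into Kora's best response: y_{Kora} = 76.5 − 0.5(70.5 − 0.5y_{Kora}) ⇒ 0.75y_{Kora} = 41.25, so y_{Kora} = 55.
Then y_{Mesa} = 70.5 − 0.5·55 = 43.

55, 43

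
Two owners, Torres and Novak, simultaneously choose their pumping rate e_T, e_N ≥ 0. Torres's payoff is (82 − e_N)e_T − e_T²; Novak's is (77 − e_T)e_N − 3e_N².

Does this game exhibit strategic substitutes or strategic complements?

strategic substitutes

Expanding Torres's payoff: 82e_T − e_Ne_T − e_T².
∂π/∂e_T = 82 − e_N − 2e_T = 0, so e_T = 41 − 0.5e_N.
The best-response slope de_T/de_N = −0.5 < 0: the reaction function is downward-sloping, so the choices are strategic substitutes.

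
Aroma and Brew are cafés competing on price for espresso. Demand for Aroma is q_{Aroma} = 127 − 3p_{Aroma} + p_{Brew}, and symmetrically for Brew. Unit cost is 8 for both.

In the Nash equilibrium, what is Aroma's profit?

1478.52

Aroma's profit: π = (p_{Aroma} − 8)(127 − 3p_{Aroma} + p_{Brew}).
∂π/∂p_{Aroma} = 151 − 6p_{Aroma} + p_{Brew} = 0 ⇒ p_{Aroma} = 151/6 + (1/6)p_{Brew}.
The game is symmetric, so in equilibrium p_{Brew} = p_{Aroma}: the reaction function gives (5/6)p_{Aroma} = 151/6, hence p_{Aroma} = 30.2.
q_{Aroma} = 127 − 3·30.2 + 30.2 = 66.6.
Profit = (30.2 − 8)·66.6 = 1478.52.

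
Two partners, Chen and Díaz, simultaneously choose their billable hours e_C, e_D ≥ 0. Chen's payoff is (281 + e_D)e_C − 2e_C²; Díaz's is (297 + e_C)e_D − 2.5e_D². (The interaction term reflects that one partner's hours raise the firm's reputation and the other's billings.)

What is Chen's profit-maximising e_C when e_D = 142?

Expanding Chen's payoff: 281e_C + e_De_C − 2e_C².
∂π/∂e_C = 281 + e_D − 4e_C = 0, so e_C = 70.25 + 0.25e_D.
At e_D = 142: e_C = 70.25 + 0.25·142 = 105.75.

105.75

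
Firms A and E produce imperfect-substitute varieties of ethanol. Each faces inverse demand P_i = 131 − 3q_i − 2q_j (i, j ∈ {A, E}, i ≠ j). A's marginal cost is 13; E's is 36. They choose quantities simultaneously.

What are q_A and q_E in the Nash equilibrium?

16.1875, 10.4375

Firm A's profit: π = q_A(131 − 3q_A − 2q_E) − 13q_A.
∂π/∂q_A = 118 − 6q_A − 2q_E = 0 ⇒ q_A = 59/3 − (1/3)q_E.
Similarly q_E = 95/6 − (1/3)q_A.
Solving the two reaction functions simultaneously: (1 − (−1/3)(−1/3))q_A = 59/3 − (1/3)·(95/6), so (8/9)q_A = 259/18 and q_A = 16.1875.
Then q_E = 95/6 − (1/3)·16.1875 = 10.4375.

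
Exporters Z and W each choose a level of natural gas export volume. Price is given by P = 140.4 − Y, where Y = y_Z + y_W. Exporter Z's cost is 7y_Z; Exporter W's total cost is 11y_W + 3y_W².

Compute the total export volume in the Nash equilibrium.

70.88

Exporter Z's profit: π = y_Z(140.4 − (y_Z + y_W)) − 7y_Z.
∂π/∂y_Z = 133.4 − 2y_Z − y_W = 0, so y_Z = 66.7 − 0.5y_W.
For W: ∂π/∂y_W = 129.4 − 8y_W − y_Z = 0 ⇒ y_W = 16.175 − 0.125y_Z.
Plugging y_W into Z's best response: y_Z = 66.7 − 0.5(16.175 − 0.125y_Z) ⇒ 0.9375y_Z = 58.6125, so y_Z = 62.52.
Then y_W = 16.175 − 0.125·62.52 = 8.36.
Total export volume: 62.52 + 8.36 = 70.88.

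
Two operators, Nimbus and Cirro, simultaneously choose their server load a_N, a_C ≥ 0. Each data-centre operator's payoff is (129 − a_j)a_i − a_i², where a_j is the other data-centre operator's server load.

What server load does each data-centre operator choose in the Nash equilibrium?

Nimbus's payoff is (129 − a_C)a_N − a_N².
∂π/∂a_N = 129 − a_C − 2a_N = 0, so a_N = 64.5 − 0.5a_C.
Setting a_N = a_C in the reaction function: a_N = 64.5 − 0.5a_N, so a_N = 64.5 / 1.5 = 43.

43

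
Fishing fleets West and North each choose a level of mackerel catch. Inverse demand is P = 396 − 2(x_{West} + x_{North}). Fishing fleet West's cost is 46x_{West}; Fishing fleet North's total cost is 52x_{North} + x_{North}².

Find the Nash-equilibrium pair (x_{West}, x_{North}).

70.6, 33.8

Fishing fleet West's profit: π = x_{West}(396 − 2(x_{West} + x_{North})) − 46x_{West}.
∂π/∂x_{West} = 350 − 4x_{West} − 2x_{North} = 0, so x_{West} = 87.5 − 0.5x_{North}.
For North: ∂π/∂x_{North} = 344 − 6x_{North} − 2x_{West} = 0 ⇒ x_{North} = 172/3 − (1/3)x_{West}.
Solving the two reaction functions simultaneously: (1 − (−0.5)(−1/3))x_{West} = 87.5 − 0.5·(172/3), so (5/6)x_{West} = 353/6 and x_{West} = 70.6.
Then x_{North} = 172/3 − (1/3)·70.6 = 33.8.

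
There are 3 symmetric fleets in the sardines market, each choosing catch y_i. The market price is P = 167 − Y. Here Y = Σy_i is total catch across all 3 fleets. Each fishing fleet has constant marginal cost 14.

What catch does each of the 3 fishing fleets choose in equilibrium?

38.25

A representative fishing fleet's profit is π_i = y_i(167 − Y) − 14y_i, with Y = y_i + Σ_{j≠i} y_j.
First-order condition: 153 − 2y_i − Σ_{j≠i} y_j = 0.
Imposing symmetry (y_j = y for all j) turns Σ_{j≠i} y_j into 2y, so 153 = 4y and y = 38.25.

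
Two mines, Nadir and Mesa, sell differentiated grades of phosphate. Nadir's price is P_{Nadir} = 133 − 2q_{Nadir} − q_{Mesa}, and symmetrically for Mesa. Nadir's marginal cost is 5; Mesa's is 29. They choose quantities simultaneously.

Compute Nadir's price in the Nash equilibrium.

Mine Nadir's profit: π = q_{Nadir}(133 − 2q_{Nadir} − q_{Mesa}) − 5q_{Nadir}.
∂π/∂q_{Nadir} = 128 − 4q_{Nadir} − q_{Mesa} = 0 ⇒ q_{Nadir} = 32 − 0.25q_{Mesa}.
Similarly q_{Mesa} = 26 − 0.25q_{Nadir}.
Solving the two reaction functions simultaneously: (1 − (−0.25)(−0.25))q_{Nadir} = 32 − 0.25·26, so 0.9375q_{Nadir} = 25.5 and q_{Nadir} = 27.2.
Then q_{Mesa} = 26 − 0.25·27.2 = 19.2.
P_{Nadir} = 133 − 2·27.2 − 19.2 = 59.4.

59.4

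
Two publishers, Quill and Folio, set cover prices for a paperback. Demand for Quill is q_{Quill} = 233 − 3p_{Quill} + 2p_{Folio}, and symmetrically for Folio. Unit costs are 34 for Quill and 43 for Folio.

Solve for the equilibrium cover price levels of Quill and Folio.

85.4375, 88.8125

Quill's profit: π = (p_{Quill} − 34)(233 − 3p_{Quill} + 2p_{Folio}).
∂π/∂p_{Quill} = 335 − 6p_{Quill} + 2p_{Folio} = 0 ⇒ p_{Quill} = 335/6 + (1/3)p_{Folio}.
Similarly p_{Folio} = 181/3 + (1/3)p_{Quill}.
Solving the two reaction functions simultaneously: (1 − (1/3)(1/3))p_{Quill} = 335/6 + (1/3)·(181/3), so (8/9)p_{Quill} = 1367/18 and p_{Quill} = 85.4375.
Then p_{Folio} = 181/3 + (1/3)·85.4375 = 88.8125.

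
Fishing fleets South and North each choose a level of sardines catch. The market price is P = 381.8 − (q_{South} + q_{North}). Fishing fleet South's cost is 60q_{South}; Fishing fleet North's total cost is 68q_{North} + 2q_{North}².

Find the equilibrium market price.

207

Fishing fleet South's profit: π = q_{South}(381.8 − (q_{South} + q_{North})) − 60q_{South}.
∂π/∂q_{South} = 321.8 − 2q_{South} − q_{North} = 0, so q_{South} = 160.9 − 0.5q_{North}.
For North: ∂π/∂q_{North} = 313.8 − 6q_{North} − q_{South} = 0 ⇒ q_{North} = 52.3 − (1/6)q_{South}.
Plugging q_{North} into South's best response: q_{South} = 160.9 − 0.5(52.3 − (1/6)q_{South}) ⇒ (11/12)q_{South} = 134.75, so q_{South} = 147.
Then q_{North} = 52.3 − (1/6)·147 = 27.8.
Equilibrium price: P = 381.8 − 174.8 = 207.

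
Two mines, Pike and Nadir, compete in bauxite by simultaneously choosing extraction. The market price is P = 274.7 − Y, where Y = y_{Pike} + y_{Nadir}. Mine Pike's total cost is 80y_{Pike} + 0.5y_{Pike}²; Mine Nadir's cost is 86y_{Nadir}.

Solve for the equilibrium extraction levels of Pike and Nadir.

Mine Pike's profit: π = y_{Pike}(274.7 − (y_{Pike} + y_{Nadir})) − 80y_{Pike} − 0.5y_{Pike}².
∂π/∂y_{Pike} = 194.7 − 3y_{Pike} − y_{Nadir} = 0, so y_{Pike} = 64.9 − (1/3)y_{Nadir}.
For Nadir: ∂π/∂y_{Nadir} = 188.7 − 2y_{Nadir} − y_{Pike} = 0 ⇒ y_{Nadir} = 94.35 − 0.5y_{Pike}.
Substituting the second reaction function into the first: y_{Pike} = 64.9 − (1/3)(94.35 − 0.5y_{Pike}), which gives (5/6)y_{Pike} = 33.45 ⇒ y_{Pike} = 40.14.
Then y_{Nadir} = 94.35 − 0.5·40.14 = 74.28.

40.14, 74.28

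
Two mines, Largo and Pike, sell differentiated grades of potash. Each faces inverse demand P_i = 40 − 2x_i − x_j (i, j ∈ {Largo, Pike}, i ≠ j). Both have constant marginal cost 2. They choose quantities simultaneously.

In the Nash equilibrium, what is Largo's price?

17.2

Mine Largo's profit: π = x_{Largo}(40 − 2x_{Largo} − x_{Pike}) − 2x_{Largo}.
∂π/∂x_{Largo} = 38 − 4x_{Largo} − x_{Pike} = 0 ⇒ x_{Largo} = 9.5 − 0.25x_{Pike}.
The game is symmetric, so in equilibrium x_{Pike} = x_{Largo}: the reaction function gives 1.25x_{Largo} = 9.5, hence x_{Largo} = 7.6.
P_{Largo} = 40 − 2·7.6 − 7.6 = 17.2.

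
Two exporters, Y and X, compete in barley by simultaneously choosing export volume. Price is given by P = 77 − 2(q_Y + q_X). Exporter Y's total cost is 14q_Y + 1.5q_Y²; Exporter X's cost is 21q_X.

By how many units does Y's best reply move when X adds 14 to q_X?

Exporter Y's profit: π = q_Y(77 − 2(q_Y + q_X)) − 14q_Y − 1.5q_Y².
∂π/∂q_Y = 63 − 7q_Y − 2q_X = 0, so q_Y = 9 − (2/7)q_X.
The reaction-function slope is −2/7, so a 14-unit rise in q_X moves q_Y by −2/7 × 14 = −4. Y's best response falls — the actions are strategic substitutes.

-4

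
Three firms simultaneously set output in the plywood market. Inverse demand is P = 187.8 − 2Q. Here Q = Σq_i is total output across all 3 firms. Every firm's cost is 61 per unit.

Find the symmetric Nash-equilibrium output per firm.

15.85

A representative firm's profit is π_i = q_i(187.8 − 2Q) − 61q_i, with Q = q_i + Σ_{j≠i} q_j.
First-order condition: 126.8 − 4q_i − 2Σ_{j≠i} q_j = 0.
In a symmetric equilibrium every firm chooses the same q, so Σ_{j≠i} q_j = 2q. The condition becomes 126.8 − 8q = 0, giving q = 126.8/8 = 15.85.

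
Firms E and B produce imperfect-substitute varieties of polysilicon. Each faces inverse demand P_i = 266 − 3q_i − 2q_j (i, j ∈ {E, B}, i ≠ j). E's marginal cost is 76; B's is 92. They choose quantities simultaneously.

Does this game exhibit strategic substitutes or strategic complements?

Firm E's profit: π = q_E(266 − 3q_E − 2q_B) − 76q_E.
∂π/∂q_E = 190 − 6q_E − 2q_B = 0 ⇒ q_E = 95/3 − (1/3)q_B.
The best-response slope dq_E/dq_B = −1/3 < 0: the reaction function is downward-sloping, so the choices are strategic substitutes.

strategic substitutes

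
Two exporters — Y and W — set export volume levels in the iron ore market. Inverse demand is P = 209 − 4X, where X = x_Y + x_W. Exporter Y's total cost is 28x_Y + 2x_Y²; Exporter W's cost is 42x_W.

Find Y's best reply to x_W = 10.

11.75

Exporter Y's profit: π = x_Y(209 − 4(x_Y + x_W)) − 28x_Y − 2x_Y².
∂π/∂x_Y = 181 − 12x_Y − 4x_W = 0, so x_Y = 181/12 − (1/3)x_W.
At x_W = 10: x_Y = 181/12 − (1/3)·10 = 11.75.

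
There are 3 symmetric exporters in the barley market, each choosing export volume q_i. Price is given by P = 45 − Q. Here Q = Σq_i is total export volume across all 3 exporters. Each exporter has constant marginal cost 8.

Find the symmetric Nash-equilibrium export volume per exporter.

9.25

A representative exporter's profit is π_i = q_i(45 − Q) − 8q_i, with Q = q_i + Σ_{j≠i} q_j.
First-order condition: 37 − 2q_i − Σ_{j≠i} q_j = 0.
In a symmetric equilibrium every exporter chooses the same q, so Σ_{j≠i} q_j = 2q. The condition becomes 37 − 4q = 0, giving q = 37/4 = 9.25.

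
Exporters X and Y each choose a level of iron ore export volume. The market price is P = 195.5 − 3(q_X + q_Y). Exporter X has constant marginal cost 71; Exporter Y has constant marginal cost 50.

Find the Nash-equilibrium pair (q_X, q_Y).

Exporter X's profit: π = q_X(195.5 − 3(q_X + q_Y)) − 71q_X.
∂π/∂q_X = 124.5 − 6q_X − 3q_Y = 0, so q_X = 20.75 − 0.5q_Y.
By the same steps for Y: q_Y = 24.25 − 0.5q_X.
Plugging q_Y into X's best response: q_X = 20.75 − 0.5(24.25 − 0.5q_X) ⇒ 0.75q_X = 8.625, so q_X = 11.5.
Then q_Y = 24.25 − 0.5·11.5 = 18.5.

11.5, 18.5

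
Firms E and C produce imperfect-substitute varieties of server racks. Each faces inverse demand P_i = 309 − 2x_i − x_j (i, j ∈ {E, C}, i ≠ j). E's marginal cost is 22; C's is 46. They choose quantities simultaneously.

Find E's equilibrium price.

Firm E's profit: π = x_E(309 − 2x_E − x_C) − 22x_E.
∂π/∂x_E = 287 − 4x_E − x_C = 0 ⇒ x_E = 71.75 − 0.25x_C.
Similarly x_C = 65.75 − 0.25x_E.
Plugging x_C into E's best response: x_E = 71.75 − 0.25(65.75 − 0.25x_E) ⇒ 0.9375x_E = 55.3125, so x_E = 59.
Then x_C = 65.75 − 0.25·59 = 51.
P_E = 309 − 2·59 − 51 = 140.

140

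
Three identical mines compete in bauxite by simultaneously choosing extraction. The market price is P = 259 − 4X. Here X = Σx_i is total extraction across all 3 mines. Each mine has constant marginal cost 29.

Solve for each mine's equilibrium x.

14.375

A representative mine's profit is π_i = x_i(259 − 4X) − 29x_i, with X = x_i + Σ_{j≠i} x_j.
First-order condition: 230 − 8x_i − 4Σ_{j≠i} x_j = 0.
In a symmetric equilibrium every mine chooses the same x, so Σ_{j≠i} x_j = 2x. The condition becomes 230 − 16x = 0, giving x = 230/16 = 14.375.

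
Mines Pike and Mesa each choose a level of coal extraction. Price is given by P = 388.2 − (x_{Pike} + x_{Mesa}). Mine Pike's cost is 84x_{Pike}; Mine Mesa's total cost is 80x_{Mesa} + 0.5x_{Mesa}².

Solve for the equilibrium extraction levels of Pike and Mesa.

120.88, 62.44

Mine Pike's profit: π = x_{Pike}(388.2 − (x_{Pike} + x_{Mesa})) − 84x_{Pike}.
∂π/∂x_{Pike} = 304.2 − 2x_{Pike} − x_{Mesa} = 0, so x_{Pike} = 152.1 − 0.5x_{Mesa}.
For Mesa: ∂π/∂x_{Mesa} = 308.2 − 3x_{Mesa} − x_{Pike} = 0 ⇒ x_{Mesa} = 1541/15 − (1/3)x_{Pike}.
Substituting the second reaction function into the first: x_{Pike} = 152.1 − 0.5(1541/15 − (1/3)x_{Pike}), which gives (5/6)x_{Pike} = 1511/15 ⇒ x_{Pike} = 120.88.
Then x_{Mesa} = 1541/15 − (1/3)·120.88 = 62.44.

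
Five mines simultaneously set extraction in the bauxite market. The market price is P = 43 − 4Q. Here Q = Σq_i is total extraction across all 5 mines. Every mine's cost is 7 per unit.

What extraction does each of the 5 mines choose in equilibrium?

A representative mine's profit is π_i = q_i(43 − 4Q) − 7q_i, with Q = q_i + Σ_{j≠i} q_j.
First-order condition: 36 − 8q_i − 4Σ_{j≠i} q_j = 0.
Imposing symmetry (q_j = q for all j) turns Σ_{j≠i} q_j into 4q, so 36 = 24q and q = 1.5.

1.5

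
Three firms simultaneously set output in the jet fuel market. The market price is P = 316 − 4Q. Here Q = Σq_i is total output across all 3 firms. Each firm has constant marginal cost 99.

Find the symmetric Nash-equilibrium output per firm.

13.5625

A representative firm's profit is π_i = q_i(316 − 4Q) − 99q_i, with Q = q_i + Σ_{j≠i} q_j.
First-order condition: 217 − 8q_i − 4Σ_{j≠i} q_j = 0.
In a symmetric equilibrium every firm chooses the same q, so Σ_{j≠i} q_j = 2q. The condition becomes 217 − 16q = 0, giving q = 217/16 = 13.5625.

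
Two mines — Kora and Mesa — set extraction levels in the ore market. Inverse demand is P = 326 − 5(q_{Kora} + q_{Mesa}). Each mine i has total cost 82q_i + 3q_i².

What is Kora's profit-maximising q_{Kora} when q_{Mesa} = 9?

12.4375

Mine Kora's profit: π = q_{Kora}(326 − 5(q_{Kora} + q_{Mesa})) − 82q_{Kora} − 3q_{Kora}².
∂π/∂q_{Kora} = 244 − 16q_{Kora} − 5q_{Mesa} = 0, so q_{Kora} = 15.25 − 0.3125q_{Mesa}.
At q_{Mesa} = 9: q_{Kora} = 15.25 − 0.3125·9 = 12.4375.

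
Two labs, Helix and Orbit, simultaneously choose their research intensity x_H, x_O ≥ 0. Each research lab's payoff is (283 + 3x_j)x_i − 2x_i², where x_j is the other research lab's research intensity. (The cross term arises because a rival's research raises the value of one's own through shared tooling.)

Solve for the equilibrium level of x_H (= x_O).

283

Helix's payoff is (283 + 3x_O)x_H − 2x_H².
∂π/∂x_H = 283 + 3x_O − 4x_H = 0, so x_H = 70.75 + 0.75x_O.
Setting x_H = x_O in the reaction function: x_H = 70.75 + 0.75x_H, so x_H = 70.75 / 0.25 = 283.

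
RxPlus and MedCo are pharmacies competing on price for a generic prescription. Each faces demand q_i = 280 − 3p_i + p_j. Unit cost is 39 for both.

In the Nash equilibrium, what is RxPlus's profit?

4896.48

RxPlus's profit: π = (p_{RxPlus} − 39)(280 − 3p_{RxPlus} + p_{MedCo}).
∂π/∂p_{RxPlus} = 397 − 6p_{RxPlus} + p_{MedCo} = 0 ⇒ p_{RxPlus} = 397/6 + (1/6)p_{MedCo}.
The game is symmetric, so in equilibrium p_{MedCo} = p_{RxPlus}: the reaction function gives (5/6)p_{RxPlus} = 397/6, hence p_{RxPlus} = 79.4.
q_{RxPlus} = 280 − 3·79.4 + 79.4 = 121.2.
Profit = (79.4 − 39)·121.2 = 4896.48.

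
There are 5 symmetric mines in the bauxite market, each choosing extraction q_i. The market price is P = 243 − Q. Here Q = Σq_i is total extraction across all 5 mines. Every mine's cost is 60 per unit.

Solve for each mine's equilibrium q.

A representative mine's profit is π_i = q_i(243 − Q) − 60q_i, with Q = q_i + Σ_{j≠i} q_j.
First-order condition: 183 − 2q_i − Σ_{j≠i} q_j = 0.
In a symmetric equilibrium every mine chooses the same q, so Σ_{j≠i} q_j = 4q. The condition becomes 183 − 6q = 0, giving q = 183/6 = 30.5.

30.5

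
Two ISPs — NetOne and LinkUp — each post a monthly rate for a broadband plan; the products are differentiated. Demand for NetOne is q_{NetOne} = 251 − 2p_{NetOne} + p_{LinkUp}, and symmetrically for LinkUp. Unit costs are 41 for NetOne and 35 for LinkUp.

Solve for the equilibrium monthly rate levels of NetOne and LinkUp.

110.2, 107.8

NetOne's profit: π = (p_{NetOne} − 41)(251 − 2p_{NetOne} + p_{LinkUp}).
∂π/∂p_{NetOne} = 333 − 4p_{NetOne} + p_{LinkUp} = 0 ⇒ p_{NetOne} = 83.25 + 0.25p_{LinkUp}.
Similarly p_{LinkUp} = 80.25 + 0.25p_{NetOne}.
Solving the two reaction functions simultaneously: (1 − (0.25)(0.25))p_{NetOne} = 83.25 + 0.25·80.25, so 0.9375p_{NetOne} = 103.3125 and p_{NetOne} = 110.2.
Then p_{LinkUp} = 80.25 + 0.25·110.2 = 107.8.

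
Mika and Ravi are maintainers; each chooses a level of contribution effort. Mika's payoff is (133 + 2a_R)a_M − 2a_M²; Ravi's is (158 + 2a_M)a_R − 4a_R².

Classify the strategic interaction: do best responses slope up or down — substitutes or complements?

strategic complements

Expanding Mika's payoff: 133a_M + 2a_Ra_M − 2a_M².
∂π/∂a_M = 133 + 2a_R − 4a_M = 0, so a_M = 33.25 + 0.5a_R.
The best-response slope da_M/da_R = 0.5 > 0: the reaction function is upward-sloping, so the choices are strategic complements.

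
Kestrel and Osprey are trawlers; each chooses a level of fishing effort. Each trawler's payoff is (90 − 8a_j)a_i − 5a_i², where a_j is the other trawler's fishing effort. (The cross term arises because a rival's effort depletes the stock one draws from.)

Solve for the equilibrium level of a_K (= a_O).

Kestrel's payoff is (90 − 8a_O)a_K − 5a_K².
∂π/∂a_K = 90 − 8a_O − 10a_K = 0, so a_K = 9 − 0.8a_O.
Setting a_K = a_O in the reaction function: a_K = 9 − 0.8a_K, so a_K = 9 / 1.8 = 5.

5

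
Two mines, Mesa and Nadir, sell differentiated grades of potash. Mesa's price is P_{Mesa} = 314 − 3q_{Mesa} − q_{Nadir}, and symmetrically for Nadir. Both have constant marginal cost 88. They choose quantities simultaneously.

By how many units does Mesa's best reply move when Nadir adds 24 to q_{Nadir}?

-4

Mine Mesa's profit: π = q_{Mesa}(314 − 3q_{Mesa} − q_{Nadir}) − 88q_{Mesa}.
∂π/∂q_{Mesa} = 226 − 6q_{Mesa} − q_{Nadir} = 0 ⇒ q_{Mesa} = 113/3 − (1/6)q_{Nadir}.
The reaction-function slope is −1/6, so a 24-unit rise in q_{Nadir} moves q_{Mesa} by −1/6 × 24 = −4. Mesa's best response falls — the actions are strategic substitutes.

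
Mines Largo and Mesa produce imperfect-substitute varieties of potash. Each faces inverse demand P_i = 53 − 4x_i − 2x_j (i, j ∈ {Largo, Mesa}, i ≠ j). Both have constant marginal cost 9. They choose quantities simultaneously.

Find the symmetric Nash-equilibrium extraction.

Mine Largo's profit: π = x_{Largo}(53 − 4x_{Largo} − 2x_{Mesa}) − 9x_{Largo}.
∂π/∂x_{Largo} = 44 − 8x_{Largo} − 2x_{Mesa} = 0 ⇒ x_{Largo} = 5.5 − 0.25x_{Mesa}.
By symmetry x_{Mesa} = x_{Largo}; substituting into the reaction function, 1.25x_{Largo} = 5.5 and x_{Largo} = 4.4.

4.4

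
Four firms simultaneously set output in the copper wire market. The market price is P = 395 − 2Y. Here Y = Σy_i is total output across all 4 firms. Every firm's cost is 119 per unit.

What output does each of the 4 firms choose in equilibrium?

27.6

A representative firm's profit is π_i = y_i(395 − 2Y) − 119y_i, with Y = y_i + Σ_{j≠i} y_j.
First-order condition: 276 − 4y_i − 2Σ_{j≠i} y_j = 0.
Imposing symmetry (y_j = y for all j) turns Σ_{j≠i} y_j into 3y, so 276 = 10y and y = 27.6.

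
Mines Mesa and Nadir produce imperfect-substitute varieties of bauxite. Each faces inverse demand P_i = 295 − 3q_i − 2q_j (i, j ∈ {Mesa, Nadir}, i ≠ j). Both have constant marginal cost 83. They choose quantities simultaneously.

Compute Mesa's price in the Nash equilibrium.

Mine Mesa's profit: π = q_{Mesa}(295 − 3q_{Mesa} − 2q_{Nadir}) − 83q_{Mesa}.
∂π/∂q_{Mesa} = 212 − 6q_{Mesa} − 2q_{Nadir} = 0 ⇒ q_{Mesa} = 106/3 − (1/3)q_{Nadir}.
By symmetry q_{Nadir} = q_{Mesa}; substituting into the reaction function, (4/3)q_{Mesa} = 106/3 and q_{Mesa} = 26.5.
P_{Mesa} = 295 − 3·26.5 − 2·26.5 = 162.5.

162.5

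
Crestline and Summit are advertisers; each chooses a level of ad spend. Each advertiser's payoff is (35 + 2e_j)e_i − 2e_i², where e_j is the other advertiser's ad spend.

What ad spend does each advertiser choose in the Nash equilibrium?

17.5

Crestline's payoff is (35 + 2e_S)e_C − 2e_C².
∂π/∂e_C = 35 + 2e_S − 4e_C = 0, so e_C = 8.75 + 0.5e_S.
By symmetry e_S = e_C; substituting into the reaction function, 0.5e_C = 8.75 and e_C = 17.5.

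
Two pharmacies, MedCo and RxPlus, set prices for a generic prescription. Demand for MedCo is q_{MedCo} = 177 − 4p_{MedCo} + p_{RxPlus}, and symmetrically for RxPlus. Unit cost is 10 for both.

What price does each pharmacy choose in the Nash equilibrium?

MedCo's profit: π = (p_{MedCo} − 10)(177 − 4p_{MedCo} + p_{RxPlus}).
∂π/∂p_{MedCo} = 217 − 8p_{MedCo} + p_{RxPlus} = 0 ⇒ p_{MedCo} = 27.125 + 0.125p_{RxPlus}.
By symmetry p_{RxPlus} = p_{MedCo}; substituting into the reaction function, 0.875p_{MedCo} = 27.125 and p_{MedCo} = 31.

31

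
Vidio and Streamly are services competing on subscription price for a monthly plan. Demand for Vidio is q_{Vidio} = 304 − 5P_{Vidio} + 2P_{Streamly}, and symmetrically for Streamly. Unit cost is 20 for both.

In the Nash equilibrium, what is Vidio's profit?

4651.25

Vidio's profit: π = (P_{Vidio} − 20)(304 − 5P_{Vidio} + 2P_{Streamly}).
∂π/∂P_{Vidio} = 404 − 10P_{Vidio} + 2P_{Streamly} = 0 ⇒ P_{Vidio} = 40.4 + 0.2P_{Streamly}.
Setting P_{Vidio} = P_{Streamly} in the reaction function: P_{Vidio} = 40.4 + 0.2P_{Vidio}, so P_{Vidio} = 40.4 / 0.8 = 50.5.
q_{Vidio} = 304 − 5·50.5 + 2·50.5 = 152.5.
Profit = (50.5 − 20)·152.5 = 4651.25.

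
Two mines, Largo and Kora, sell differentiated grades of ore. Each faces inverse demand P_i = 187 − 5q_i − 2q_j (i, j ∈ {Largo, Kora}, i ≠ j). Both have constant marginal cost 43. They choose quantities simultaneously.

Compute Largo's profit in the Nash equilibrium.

Mine Largo's profit: π = q_{Largo}(187 − 5q_{Largo} − 2q_{Kora}) − 43q_{Largo}.
∂π/∂q_{Largo} = 144 − 10q_{Largo} − 2q_{Kora} = 0 ⇒ q_{Largo} = 14.4 − 0.2q_{Kora}.
By symmetry q_{Kora} = q_{Largo}; substituting into the reaction function, 1.2q_{Largo} = 14.4 and q_{Largo} = 12.
P_{Largo} = 187 − 5·12 − 2·12 = 103.
Profit = (103 − 43)·12 = 720.

720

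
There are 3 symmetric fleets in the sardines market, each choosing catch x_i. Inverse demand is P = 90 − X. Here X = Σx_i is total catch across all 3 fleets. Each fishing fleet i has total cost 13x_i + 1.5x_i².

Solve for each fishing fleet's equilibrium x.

11

A representative fishing fleet's profit is π_i = x_i(90 − X) − 13x_i − 1.5x_i², with X = x_i + Σ_{j≠i} x_j.
First-order condition: 77 − 5x_i − Σ_{j≠i} x_j = 0.
Imposing symmetry (x_j = x for all j) turns Σ_{j≠i} x_j into 2x, so 77 = 7x and x = 11.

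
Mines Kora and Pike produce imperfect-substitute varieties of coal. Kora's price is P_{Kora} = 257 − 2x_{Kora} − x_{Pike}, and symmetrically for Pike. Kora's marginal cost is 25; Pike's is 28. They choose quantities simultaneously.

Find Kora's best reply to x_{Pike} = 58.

Mine Kora's profit: π = x_{Kora}(257 − 2x_{Kora} − x_{Pike}) − 25x_{Kora}.
∂π/∂x_{Kora} = 232 − 4x_{Kora} − x_{Pike} = 0 ⇒ x_{Kora} = 58 − 0.25x_{Pike}.
At x_{Pike} = 58: x_{Kora} = 58 − 0.25·58 = 43.5.

43.5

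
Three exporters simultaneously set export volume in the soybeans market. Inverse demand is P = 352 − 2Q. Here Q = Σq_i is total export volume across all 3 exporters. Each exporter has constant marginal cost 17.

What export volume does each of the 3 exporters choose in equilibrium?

41.875

A representative exporter's profit is π_i = q_i(352 − 2Q) − 17q_i, with Q = q_i + Σ_{j≠i} q_j.
First-order condition: 335 − 4q_i − 2Σ_{j≠i} q_j = 0.
Imposing symmetry (q_j = q for all j) turns Σ_{j≠i} q_j into 2q, so 335 = 8q and q = 41.875.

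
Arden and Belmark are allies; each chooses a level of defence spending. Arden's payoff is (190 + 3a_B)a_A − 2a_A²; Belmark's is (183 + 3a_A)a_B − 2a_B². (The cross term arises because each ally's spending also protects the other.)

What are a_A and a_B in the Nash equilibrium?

Expanding Arden's payoff: 190a_A + 3a_Ba_A − 2a_A².
∂π/∂a_A = 190 + 3a_B − 4a_A = 0, so a_A = 47.5 + 0.75a_B.
Likewise for Belmark: a_B = 45.75 + 0.75a_A.
Solving the two reaction functions simultaneously: (1 − (0.75)(0.75))a_A = 47.5 + 0.75·45.75, so 0.4375a_A = 81.8125 and a_A = 187.
Then a_B = 45.75 + 0.75·187 = 186.

187, 186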